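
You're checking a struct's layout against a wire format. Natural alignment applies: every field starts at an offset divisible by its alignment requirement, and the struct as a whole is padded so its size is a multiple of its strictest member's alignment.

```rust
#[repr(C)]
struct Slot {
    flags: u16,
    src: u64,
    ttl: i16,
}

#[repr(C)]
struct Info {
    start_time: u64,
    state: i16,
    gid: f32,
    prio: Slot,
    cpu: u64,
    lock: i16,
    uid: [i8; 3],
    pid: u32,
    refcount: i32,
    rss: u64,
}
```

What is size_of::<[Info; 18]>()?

Slot: flags at 0 (size 2, align 2) → ends 2; pad 6 to align 8 for src; src at 8 (size 8, align 8) → ends 16; ttl at 16 (size 2, align 2) → ends 18; tail pad 6 to reach multiple of 8; total 24 bytes, alignment 8
start_time at 0 (size 8, align 8) → ends 8
state at 8 (size 2, align 2) → ends 10
pad 2 to align 4 for gid
gid at 12 (size 4, align 4) → ends 16
prio at 16 (size 24, align 8) → ends 40
cpu at 40 (size 8, align 8) → ends 48
lock at 48 (size 2, align 2) → ends 50
uid at 50 (size 3, align 1) → ends 53
pad 3 to align 4 for pid
pid at 56 (size 4, align 4) → ends 60
refcount at 60 (size 4, align 4) → ends 64
rss at 64 (size 8, align 8) → ends 72
total 72 bytes, alignment 8
array of 18: 18 × 72 = 1296

1296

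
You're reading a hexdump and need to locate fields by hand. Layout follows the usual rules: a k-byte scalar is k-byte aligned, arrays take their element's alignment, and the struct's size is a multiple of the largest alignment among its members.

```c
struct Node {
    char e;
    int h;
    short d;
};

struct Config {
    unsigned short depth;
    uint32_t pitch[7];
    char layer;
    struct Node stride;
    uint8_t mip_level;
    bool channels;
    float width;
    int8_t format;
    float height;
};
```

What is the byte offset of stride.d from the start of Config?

44

Node: @0: e [1B, align 1] → 1; +3 pad (align 4); @4: h [4B, align 4] → 8; @8: d [2B, align 2] → 10; +2 tail pad (align 4); size 12, align 4
@0: depth [2B, align 2] → 2
+2 pad (align 4)
@4: pitch [28B, align 4] → 32
@32: layer [1B, align 1] → 33
+3 pad (align 4)
@36: stride [12B, align 4] → 48
within Node: d at 8
36 + 8 = 44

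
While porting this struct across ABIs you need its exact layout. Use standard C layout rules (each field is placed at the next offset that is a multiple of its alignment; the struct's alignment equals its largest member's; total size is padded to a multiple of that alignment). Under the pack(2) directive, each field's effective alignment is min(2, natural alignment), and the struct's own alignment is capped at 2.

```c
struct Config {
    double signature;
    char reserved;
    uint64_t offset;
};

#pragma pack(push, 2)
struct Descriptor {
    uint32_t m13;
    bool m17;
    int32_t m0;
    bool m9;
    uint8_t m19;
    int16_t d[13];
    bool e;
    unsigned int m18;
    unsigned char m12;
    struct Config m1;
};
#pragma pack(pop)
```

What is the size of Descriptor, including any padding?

Config: signature at 0 (size 8, align 8) → ends 8; reserved at 8 (size 1, align 1) → ends 9; pad 7 to align 8 for offset; offset at 16 (size 8, align 8) → ends 24; total 24 bytes, alignment 8
m13 at 0 (size 4, align 2) → ends 4
m17 at 4 (size 1, align 1) → ends 5
pad 1 to align 2 for m0
m0 at 6 (size 4, align 2) → ends 10
m9 at 10 (size 1, align 1) → ends 11
m19 at 11 (size 1, align 1) → ends 12
d at 12 (size 26, align 2) → ends 38
e at 38 (size 1, align 1) → ends 39
pad 1 to align 2 for m18
m18 at 40 (size 4, align 2) → ends 44
m12 at 44 (size 1, align 1) → ends 45
pad 1 to align 2 for m1
m1 at 46 (size 24, align 2) → ends 70
total 70 bytes, alignment 2

70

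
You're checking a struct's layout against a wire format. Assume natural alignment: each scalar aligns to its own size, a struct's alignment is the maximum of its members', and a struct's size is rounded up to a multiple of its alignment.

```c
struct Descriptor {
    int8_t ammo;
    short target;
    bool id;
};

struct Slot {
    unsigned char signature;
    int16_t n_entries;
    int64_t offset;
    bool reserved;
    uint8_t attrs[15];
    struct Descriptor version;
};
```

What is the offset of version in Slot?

32

Descriptor: @0: ammo [1B, align 1] → 1; +1 pad (align 2); @2: target [2B, align 2] → 4; @4: id [1B, align 1] → 5; +1 tail pad (align 2); size 6, align 2
@0: signature [1B, align 1] → 1
+1 pad (align 2)
@2: n_entries [2B, align 2] → 4
+4 pad (align 8)
@8: offset [8B, align 8] → 16
@16: reserved [1B, align 1] → 17
@17: attrs [15B, align 1] → 32
@32: version [6B, align 2] → 38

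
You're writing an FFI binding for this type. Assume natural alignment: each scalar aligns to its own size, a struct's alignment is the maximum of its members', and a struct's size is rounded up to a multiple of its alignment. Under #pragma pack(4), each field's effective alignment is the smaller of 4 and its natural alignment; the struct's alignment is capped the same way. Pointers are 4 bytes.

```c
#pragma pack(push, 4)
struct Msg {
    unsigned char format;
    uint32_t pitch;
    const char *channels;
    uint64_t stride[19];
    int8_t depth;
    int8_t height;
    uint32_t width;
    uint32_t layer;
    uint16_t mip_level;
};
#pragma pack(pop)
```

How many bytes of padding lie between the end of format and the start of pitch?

3

format at 0 (size 1, align 1) → ends 1
pad 3 to align 4 for pitch
pitch at 4 (size 4, align 4) → ends 8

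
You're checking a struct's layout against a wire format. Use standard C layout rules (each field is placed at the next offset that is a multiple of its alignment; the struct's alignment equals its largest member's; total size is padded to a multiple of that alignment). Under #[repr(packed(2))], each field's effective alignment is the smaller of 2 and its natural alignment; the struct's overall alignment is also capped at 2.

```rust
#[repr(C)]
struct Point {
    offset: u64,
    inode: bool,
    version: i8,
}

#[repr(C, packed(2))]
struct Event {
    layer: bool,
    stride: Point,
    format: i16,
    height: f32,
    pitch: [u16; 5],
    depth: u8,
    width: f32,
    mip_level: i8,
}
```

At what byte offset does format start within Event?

Point: @0: offset [8B, align 8] → 8; @8: inode [1B, align 1] → 9; @9: version [1B, align 1] → 10; +6 tail pad (align 8); size 16, align 8
@0: layer [1B, align 1] → 1
+1 pad (align 2)
@2: stride [16B, align 2] → 18
@18: format [2B, align 2] → 20

18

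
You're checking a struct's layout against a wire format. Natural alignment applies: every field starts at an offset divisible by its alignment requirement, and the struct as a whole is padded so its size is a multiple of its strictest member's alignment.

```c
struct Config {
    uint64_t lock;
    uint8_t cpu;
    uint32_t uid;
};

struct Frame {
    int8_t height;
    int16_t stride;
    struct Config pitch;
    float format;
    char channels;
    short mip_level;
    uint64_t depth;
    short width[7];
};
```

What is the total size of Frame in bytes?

Config: @0: lock [8B, align 8] → 8; @8: cpu [1B, align 1] → 9; +3 pad (align 4); @12: uid [4B, align 4] → 16; size 16, align 8
@0: height [1B, align 1] → 1
+1 pad (align 2)
@2: stride [2B, align 2] → 4
+4 pad (align 8)
@8: pitch [16B, align 8] → 24
@24: format [4B, align 4] → 28
@28: channels [1B, align 1] → 29
+1 pad (align 2)
@30: mip_level [2B, align 2] → 32
@32: depth [8B, align 8] → 40
@40: width [14B, align 2] → 54
+2 tail pad (align 8)
size 56, align 8

56 bytes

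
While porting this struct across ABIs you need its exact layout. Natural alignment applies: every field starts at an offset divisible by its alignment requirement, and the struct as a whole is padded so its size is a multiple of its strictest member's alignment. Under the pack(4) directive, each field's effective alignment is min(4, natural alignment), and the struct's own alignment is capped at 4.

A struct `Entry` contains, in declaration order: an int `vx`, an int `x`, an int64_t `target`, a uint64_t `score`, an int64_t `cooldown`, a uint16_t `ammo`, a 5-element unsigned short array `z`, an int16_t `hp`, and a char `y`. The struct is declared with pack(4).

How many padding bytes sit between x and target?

0

@0: vx [4B, align 4] → 4
@4: x [4B, align 4] → 8
@8: target [8B, align 4] → 16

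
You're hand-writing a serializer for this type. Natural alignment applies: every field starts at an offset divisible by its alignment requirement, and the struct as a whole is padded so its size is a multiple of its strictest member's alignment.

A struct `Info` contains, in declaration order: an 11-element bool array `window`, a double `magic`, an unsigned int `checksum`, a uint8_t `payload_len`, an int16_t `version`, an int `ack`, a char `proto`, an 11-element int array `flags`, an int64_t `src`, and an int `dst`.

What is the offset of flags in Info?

40

0..11  window  (11B, 1-aligned)
11..16  -- padding (5B)
16..24  magic  (8B, 8-aligned)
24..28  checksum  (4B, 4-aligned)
28..29  payload_len  (1B, 1-aligned)
29..30  -- padding (1B)
30..32  version  (2B, 2-aligned)
32..36  ack  (4B, 4-aligned)
36..37  proto  (1B, 1-aligned)
37..40  -- padding (3B)
40..84  flags  (44B, 4-aligned)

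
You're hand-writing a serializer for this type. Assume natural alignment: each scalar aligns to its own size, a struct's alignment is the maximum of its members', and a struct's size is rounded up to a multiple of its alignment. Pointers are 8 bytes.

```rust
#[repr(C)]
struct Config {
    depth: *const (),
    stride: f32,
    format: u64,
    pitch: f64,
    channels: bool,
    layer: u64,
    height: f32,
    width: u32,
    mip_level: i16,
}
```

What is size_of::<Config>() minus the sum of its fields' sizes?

@0: depth [8B, align 8] → 8
@8: stride [4B, align 4] → 12
+4 pad (align 8)
@16: format [8B, align 8] → 24
@24: pitch [8B, align 8] → 32
@32: channels [1B, align 1] → 33
+7 pad (align 8)
@40: layer [8B, align 8] → 48
@48: height [4B, align 4] → 52
@52: width [4B, align 4] → 56
@56: mip_level [2B, align 2] → 58
+6 tail pad (align 8)
size 64, align 8
data bytes 47, size 64 → padding 17

17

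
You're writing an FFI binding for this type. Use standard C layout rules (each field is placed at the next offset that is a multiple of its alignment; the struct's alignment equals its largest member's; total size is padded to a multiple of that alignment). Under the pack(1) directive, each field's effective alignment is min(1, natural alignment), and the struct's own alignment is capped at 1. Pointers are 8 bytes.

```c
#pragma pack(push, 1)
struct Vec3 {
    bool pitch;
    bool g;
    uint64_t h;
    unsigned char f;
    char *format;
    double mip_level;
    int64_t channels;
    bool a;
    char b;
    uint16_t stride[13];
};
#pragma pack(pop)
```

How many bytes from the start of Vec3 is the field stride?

37

0..1  pitch  (1B, 1-aligned)
1..2  g  (1B, 1-aligned)
2..10  h  (8B, 1-aligned)
10..11  f  (1B, 1-aligned)
11..19  format  (8B, 1-aligned)
19..27  mip_level  (8B, 1-aligned)
27..35  channels  (8B, 1-aligned)
35..36  a  (1B, 1-aligned)
36..37  b  (1B, 1-aligned)
37..63  stride  (26B, 1-aligned)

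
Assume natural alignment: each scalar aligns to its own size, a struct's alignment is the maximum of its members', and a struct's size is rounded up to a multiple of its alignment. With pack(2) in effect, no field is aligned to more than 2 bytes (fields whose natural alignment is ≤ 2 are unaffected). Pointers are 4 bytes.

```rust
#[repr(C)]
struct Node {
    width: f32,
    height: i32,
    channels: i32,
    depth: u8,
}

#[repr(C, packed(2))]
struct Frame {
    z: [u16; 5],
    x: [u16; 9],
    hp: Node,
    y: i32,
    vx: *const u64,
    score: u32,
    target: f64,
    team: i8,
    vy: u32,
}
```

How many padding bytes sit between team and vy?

Node: @0: width [4B, align 4] → 4; @4: height [4B, align 4] → 8; @8: channels [4B, align 4] → 12; @12: depth [1B, align 1] → 13; +3 tail pad (align 4); size 16, align 4
@0: z [10B, align 2] → 10
@10: x [18B, align 2] → 28
@28: hp [16B, align 2] → 44
@44: y [4B, align 2] → 48
@48: vx [4B, align 2] → 52
@52: score [4B, align 2] → 56
@56: target [8B, align 2] → 64
@64: team [1B, align 1] → 65
+1 pad (align 2)
@66: vy [4B, align 2] → 70

1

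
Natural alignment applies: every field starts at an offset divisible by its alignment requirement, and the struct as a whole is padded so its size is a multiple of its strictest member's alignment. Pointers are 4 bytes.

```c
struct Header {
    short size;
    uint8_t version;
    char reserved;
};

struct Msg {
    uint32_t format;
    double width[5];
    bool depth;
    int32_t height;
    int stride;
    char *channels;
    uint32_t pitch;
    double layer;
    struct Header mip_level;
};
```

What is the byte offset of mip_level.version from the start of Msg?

Header: 0..2  size  (2B, 2-aligned); 2..3  version  (1B, 1-aligned); 3..4  reserved  (1B, 1-aligned); sizeof = 4, alignof = 2
0..4  format  (4B, 4-aligned)
4..8  -- padding (4B)
8..48  width  (40B, 8-aligned)
48..49  depth  (1B, 1-aligned)
49..52  -- padding (3B)
52..56  height  (4B, 4-aligned)
56..60  stride  (4B, 4-aligned)
60..64  channels  (4B, 4-aligned)
64..68  pitch  (4B, 4-aligned)
68..72  -- padding (4B)
72..80  layer  (8B, 8-aligned)
80..84  mip_level  (4B, 2-aligned)
within Header: version at 2
80 + 2 = 82

82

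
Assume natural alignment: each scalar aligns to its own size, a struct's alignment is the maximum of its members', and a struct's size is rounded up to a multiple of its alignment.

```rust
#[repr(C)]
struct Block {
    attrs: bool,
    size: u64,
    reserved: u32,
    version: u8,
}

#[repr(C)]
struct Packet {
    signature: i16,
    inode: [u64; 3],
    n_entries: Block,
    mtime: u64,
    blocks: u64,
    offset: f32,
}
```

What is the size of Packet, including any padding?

Block: 0..1  attrs  (1B, 1-aligned); 1..8  -- padding (7B); 8..16  size  (8B, 8-aligned); 16..20  reserved  (4B, 4-aligned); 20..21  version  (1B, 1-aligned); 21..24  -- tail padding (3B); sizeof = 24, alignof = 8
0..2  signature  (2B, 2-aligned)
2..8  -- padding (6B)
8..32  inode  (24B, 8-aligned)
32..56  n_entries  (24B, 8-aligned)
56..64  mtime  (8B, 8-aligned)
64..72  blocks  (8B, 8-aligned)
72..76  offset  (4B, 4-aligned)
76..80  -- tail padding (4B)
sizeof = 80, alignof = 8

80 bytes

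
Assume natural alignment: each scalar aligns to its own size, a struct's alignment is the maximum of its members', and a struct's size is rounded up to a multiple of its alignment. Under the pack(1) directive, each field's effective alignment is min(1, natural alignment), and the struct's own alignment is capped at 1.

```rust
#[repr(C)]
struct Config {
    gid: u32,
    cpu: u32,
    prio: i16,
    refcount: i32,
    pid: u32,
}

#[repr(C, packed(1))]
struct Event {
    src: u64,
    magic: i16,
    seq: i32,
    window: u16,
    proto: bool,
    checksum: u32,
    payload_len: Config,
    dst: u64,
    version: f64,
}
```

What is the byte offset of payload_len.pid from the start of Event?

Config: @0: gid [4B, align 4] → 4; @4: cpu [4B, align 4] → 8; @8: prio [2B, align 2] → 10; +2 pad (align 4); @12: refcount [4B, align 4] → 16; @16: pid [4B, align 4] → 20; size 20, align 4
@0: src [8B, align 1] → 8
@8: magic [2B, align 1] → 10
@10: seq [4B, align 1] → 14
@14: window [2B, align 1] → 16
@16: proto [1B, align 1] → 17
@17: checksum [4B, align 1] → 21
@21: payload_len [20B, align 1] → 41
within Config: pid at 16
21 + 16 = 37

37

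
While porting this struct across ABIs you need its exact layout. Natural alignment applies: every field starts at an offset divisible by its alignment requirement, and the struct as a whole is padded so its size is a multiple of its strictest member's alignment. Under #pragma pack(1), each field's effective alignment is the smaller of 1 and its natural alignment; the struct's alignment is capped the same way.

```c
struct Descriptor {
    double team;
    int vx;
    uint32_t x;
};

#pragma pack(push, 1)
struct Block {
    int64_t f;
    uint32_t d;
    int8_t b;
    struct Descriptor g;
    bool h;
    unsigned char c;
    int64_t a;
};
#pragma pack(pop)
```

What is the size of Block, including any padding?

39

Descriptor: team at 0 (size 8, align 8) → ends 8; vx at 8 (size 4, align 4) → ends 12; x at 12 (size 4, align 4) → ends 16; total 16 bytes, alignment 8
f at 0 (size 8, align 1) → ends 8
d at 8 (size 4, align 1) → ends 12
b at 12 (size 1, align 1) → ends 13
g at 13 (size 16, align 1) → ends 29
h at 29 (size 1, align 1) → ends 30
c at 30 (size 1, align 1) → ends 31
a at 31 (size 8, align 1) → ends 39
total 39 bytes, alignment 1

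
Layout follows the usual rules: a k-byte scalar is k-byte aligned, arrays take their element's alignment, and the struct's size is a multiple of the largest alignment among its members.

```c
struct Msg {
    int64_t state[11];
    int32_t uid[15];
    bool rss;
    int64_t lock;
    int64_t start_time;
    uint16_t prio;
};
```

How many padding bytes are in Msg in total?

9

state at 0 (size 88, align 8) → ends 88
uid at 88 (size 60, align 4) → ends 148
rss at 148 (size 1, align 1) → ends 149
pad 3 to align 8 for lock
lock at 152 (size 8, align 8) → ends 160
start_time at 160 (size 8, align 8) → ends 168
prio at 168 (size 2, align 2) → ends 170
tail pad 6 to reach multiple of 8
total 176 bytes, alignment 8
data bytes 167, size 176 → padding 9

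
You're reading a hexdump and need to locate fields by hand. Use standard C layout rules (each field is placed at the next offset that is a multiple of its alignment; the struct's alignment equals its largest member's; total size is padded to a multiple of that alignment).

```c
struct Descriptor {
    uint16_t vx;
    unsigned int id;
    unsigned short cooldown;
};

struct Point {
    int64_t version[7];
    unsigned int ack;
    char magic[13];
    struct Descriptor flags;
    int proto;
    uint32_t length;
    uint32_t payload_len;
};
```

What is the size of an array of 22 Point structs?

Descriptor: vx at 0 (size 2, align 2) → ends 2; pad 2 to align 4 for id; id at 4 (size 4, align 4) → ends 8; cooldown at 8 (size 2, align 2) → ends 10; tail pad 2 to reach multiple of 4; total 12 bytes, alignment 4
version at 0 (size 56, align 8) → ends 56
ack at 56 (size 4, align 4) → ends 60
magic at 60 (size 13, align 1) → ends 73
pad 3 to align 4 for flags
flags at 76 (size 12, align 4) → ends 88
proto at 88 (size 4, align 4) → ends 92
length at 92 (size 4, align 4) → ends 96
payload_len at 96 (size 4, align 4) → ends 100
tail pad 4 to reach multiple of 8
total 104 bytes, alignment 8
array of 22: 22 × 104 = 2288

2288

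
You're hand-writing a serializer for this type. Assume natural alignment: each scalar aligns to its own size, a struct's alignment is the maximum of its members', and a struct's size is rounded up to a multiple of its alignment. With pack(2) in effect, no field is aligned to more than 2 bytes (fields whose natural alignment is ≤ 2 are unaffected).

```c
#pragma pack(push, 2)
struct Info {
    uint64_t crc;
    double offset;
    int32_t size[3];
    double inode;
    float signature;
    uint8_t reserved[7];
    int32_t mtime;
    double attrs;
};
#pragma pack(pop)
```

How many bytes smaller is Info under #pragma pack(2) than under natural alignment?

4

natural layout:
  crc at 0 (size 8, align 8) → ends 8
  offset at 8 (size 8, align 8) → ends 16
  size at 16 (size 12, align 4) → ends 28
  pad 4 to align 8 for inode
  inode at 32 (size 8, align 8) → ends 40
  signature at 40 (size 4, align 4) → ends 44
  reserved at 44 (size 7, align 1) → ends 51
  pad 1 to align 4 for mtime
  mtime at 52 (size 4, align 4) → ends 56
  attrs at 56 (size 8, align 8) → ends 64
  total 64 bytes, alignment 8
packed(2) layout:
  crc at 0 (size 8, align 2) → ends 8
  offset at 8 (size 8, align 2) → ends 16
  size at 16 (size 12, align 2) → ends 28
  inode at 28 (size 8, align 2) → ends 36
  signature at 36 (size 4, align 2) → ends 40
  reserved at 40 (size 7, align 1) → ends 47
  pad 1 to align 2 for mtime
  mtime at 48 (size 4, align 2) → ends 52
  attrs at 52 (size 8, align 2) → ends 60
  total 60 bytes, alignment 2
64 − 60 = 4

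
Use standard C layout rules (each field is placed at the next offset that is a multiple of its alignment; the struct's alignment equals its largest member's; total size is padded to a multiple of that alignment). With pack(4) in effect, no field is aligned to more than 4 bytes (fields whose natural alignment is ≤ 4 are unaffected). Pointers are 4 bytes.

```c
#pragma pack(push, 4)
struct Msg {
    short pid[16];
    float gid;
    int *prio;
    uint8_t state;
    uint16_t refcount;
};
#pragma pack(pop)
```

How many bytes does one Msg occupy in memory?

@0: pid [32B, align 2] → 32
@32: gid [4B, align 4] → 36
@36: prio [4B, align 4] → 40
@40: state [1B, align 1] → 41
+1 pad (align 2)
@42: refcount [2B, align 2] → 44
size 44, align 4

44 bytes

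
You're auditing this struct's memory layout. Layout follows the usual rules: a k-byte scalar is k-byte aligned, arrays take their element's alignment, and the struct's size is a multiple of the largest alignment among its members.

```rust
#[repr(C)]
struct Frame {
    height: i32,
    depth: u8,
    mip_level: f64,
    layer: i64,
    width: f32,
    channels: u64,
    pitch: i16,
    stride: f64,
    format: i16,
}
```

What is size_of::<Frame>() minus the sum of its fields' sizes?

@0: height [4B, align 4] → 4
@4: depth [1B, align 1] → 5
+3 pad (align 8)
@8: mip_level [8B, align 8] → 16
@16: layer [8B, align 8] → 24
@24: width [4B, align 4] → 28
+4 pad (align 8)
@32: channels [8B, align 8] → 40
@40: pitch [2B, align 2] → 42
+6 pad (align 8)
@48: stride [8B, align 8] → 56
@56: format [2B, align 2] → 58
+6 tail pad (align 8)
size 64, align 8
data bytes 45, size 64 → padding 19

19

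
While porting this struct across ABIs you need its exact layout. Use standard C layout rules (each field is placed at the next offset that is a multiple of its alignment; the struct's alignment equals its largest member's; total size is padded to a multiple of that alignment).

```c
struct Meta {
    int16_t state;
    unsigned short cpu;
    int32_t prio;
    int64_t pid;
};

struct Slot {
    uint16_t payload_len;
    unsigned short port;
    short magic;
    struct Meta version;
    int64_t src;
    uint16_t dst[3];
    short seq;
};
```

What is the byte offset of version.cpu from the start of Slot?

Meta: @0: state [2B, align 2] → 2; @2: cpu [2B, align 2] → 4; @4: prio [4B, align 4] → 8; @8: pid [8B, align 8] → 16; size 16, align 8
@0: payload_len [2B, align 2] → 2
@2: port [2B, align 2] → 4
@4: magic [2B, align 2] → 6
+2 pad (align 8)
@8: version [16B, align 8] → 24
within Meta: cpu at 2
8 + 2 = 10

10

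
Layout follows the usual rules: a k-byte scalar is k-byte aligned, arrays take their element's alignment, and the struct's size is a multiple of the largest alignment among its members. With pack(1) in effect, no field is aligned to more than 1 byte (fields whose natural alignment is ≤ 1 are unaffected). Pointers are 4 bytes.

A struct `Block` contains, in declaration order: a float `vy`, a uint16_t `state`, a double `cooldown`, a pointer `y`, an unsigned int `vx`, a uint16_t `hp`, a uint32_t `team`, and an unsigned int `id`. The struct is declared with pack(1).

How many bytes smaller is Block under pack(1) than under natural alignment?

8

natural layout:
  0..4  vy  (4B, 4-aligned)
  4..6  state  (2B, 2-aligned)
  6..8  -- padding (2B)
  8..16  cooldown  (8B, 8-aligned)
  16..20  y  (4B, 4-aligned)
  20..24  vx  (4B, 4-aligned)
  24..26  hp  (2B, 2-aligned)
  26..28  -- padding (2B)
  28..32  team  (4B, 4-aligned)
  32..36  id  (4B, 4-aligned)
  36..40  -- tail padding (4B)
  sizeof = 40, alignof = 8
packed(1) layout:
  0..4  vy  (4B, 1-aligned)
  4..6  state  (2B, 1-aligned)
  6..14  cooldown  (8B, 1-aligned)
  14..18  y  (4B, 1-aligned)
  18..22  vx  (4B, 1-aligned)
  22..24  hp  (2B, 1-aligned)
  24..28  team  (4B, 1-aligned)
  28..32  id  (4B, 1-aligned)
  sizeof = 32, alignof = 1
40 − 32 = 8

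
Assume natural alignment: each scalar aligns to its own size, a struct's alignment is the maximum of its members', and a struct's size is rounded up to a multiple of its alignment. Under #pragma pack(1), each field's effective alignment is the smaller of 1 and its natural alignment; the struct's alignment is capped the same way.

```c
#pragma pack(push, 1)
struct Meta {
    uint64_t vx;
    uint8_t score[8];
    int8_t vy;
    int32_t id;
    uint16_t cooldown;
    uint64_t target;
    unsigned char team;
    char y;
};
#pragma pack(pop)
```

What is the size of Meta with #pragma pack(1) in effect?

33

0..8  vx  (8B, 1-aligned)
8..16  score  (8B, 1-aligned)
16..17  vy  (1B, 1-aligned)
17..21  id  (4B, 1-aligned)
21..23  cooldown  (2B, 1-aligned)
23..31  target  (8B, 1-aligned)
31..32  team  (1B, 1-aligned)
32..33  y  (1B, 1-aligned)
sizeof = 33, alignof = 1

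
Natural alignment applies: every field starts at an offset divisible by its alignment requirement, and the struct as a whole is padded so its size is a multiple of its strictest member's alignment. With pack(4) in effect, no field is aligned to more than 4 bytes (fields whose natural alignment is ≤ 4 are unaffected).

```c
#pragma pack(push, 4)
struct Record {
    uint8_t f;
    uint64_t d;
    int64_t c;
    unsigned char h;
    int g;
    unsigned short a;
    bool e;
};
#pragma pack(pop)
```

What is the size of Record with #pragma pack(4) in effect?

32

@0: f [1B, align 1] → 1
+3 pad (align 4)
@4: d [8B, align 4] → 12
@12: c [8B, align 4] → 20
@20: h [1B, align 1] → 21
+3 pad (align 4)
@24: g [4B, align 4] → 28
@28: a [2B, align 2] → 30
@30: e [1B, align 1] → 31
+1 tail pad (align 4)
size 32, align 4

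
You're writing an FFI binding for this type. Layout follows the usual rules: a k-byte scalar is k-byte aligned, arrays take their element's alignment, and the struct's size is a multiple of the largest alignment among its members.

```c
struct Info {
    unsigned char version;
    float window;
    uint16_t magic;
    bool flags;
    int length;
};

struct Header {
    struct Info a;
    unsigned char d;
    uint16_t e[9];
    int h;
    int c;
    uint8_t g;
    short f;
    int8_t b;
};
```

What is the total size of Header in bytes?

Info: @0: version [1B, align 1] → 1; +3 pad (align 4); @4: window [4B, align 4] → 8; @8: magic [2B, align 2] → 10; @10: flags [1B, align 1] → 11; +1 pad (align 4); @12: length [4B, align 4] → 16; size 16, align 4
@0: a [16B, align 4] → 16
@16: d [1B, align 1] → 17
+1 pad (align 2)
@18: e [18B, align 2] → 36
@36: h [4B, align 4] → 40
@40: c [4B, align 4] → 44
@44: g [1B, align 1] → 45
+1 pad (align 2)
@46: f [2B, align 2] → 48
@48: b [1B, align 1] → 49
+3 tail pad (align 4)
size 52, align 4

52 bytes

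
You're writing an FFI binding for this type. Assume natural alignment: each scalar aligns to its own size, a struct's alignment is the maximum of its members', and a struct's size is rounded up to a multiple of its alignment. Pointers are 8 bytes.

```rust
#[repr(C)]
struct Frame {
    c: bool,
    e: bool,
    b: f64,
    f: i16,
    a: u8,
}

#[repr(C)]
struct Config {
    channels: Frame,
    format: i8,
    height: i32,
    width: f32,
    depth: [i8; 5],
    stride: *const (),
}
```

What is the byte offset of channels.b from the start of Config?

Frame: c at 0 (size 1, align 1) → ends 1; e at 1 (size 1, align 1) → ends 2; pad 6 to align 8 for b; b at 8 (size 8, align 8) → ends 16; f at 16 (size 2, align 2) → ends 18; a at 18 (size 1, align 1) → ends 19; tail pad 5 to reach multiple of 8; total 24 bytes, alignment 8
channels at 0 (size 24, align 8) → ends 24
within Frame: b at 8
0 + 8 = 8

8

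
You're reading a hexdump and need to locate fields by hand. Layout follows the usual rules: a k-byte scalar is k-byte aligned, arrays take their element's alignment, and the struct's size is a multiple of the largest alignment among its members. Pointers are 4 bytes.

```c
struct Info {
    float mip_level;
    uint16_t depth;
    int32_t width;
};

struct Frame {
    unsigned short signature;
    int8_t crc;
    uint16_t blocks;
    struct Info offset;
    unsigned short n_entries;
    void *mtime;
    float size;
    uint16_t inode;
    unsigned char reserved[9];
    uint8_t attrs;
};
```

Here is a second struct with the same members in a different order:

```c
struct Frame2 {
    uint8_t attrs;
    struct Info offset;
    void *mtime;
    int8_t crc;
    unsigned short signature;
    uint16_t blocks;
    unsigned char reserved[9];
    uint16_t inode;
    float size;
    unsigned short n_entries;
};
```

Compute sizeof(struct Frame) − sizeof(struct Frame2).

Info: @0: mip_level [4B, align 4] → 4; @4: depth [2B, align 2] → 6; +2 pad (align 4); @8: width [4B, align 4] → 12; size 12, align 4
@0: signature [2B, align 2] → 2
@2: crc [1B, align 1] → 3
+1 pad (align 2)
@4: blocks [2B, align 2] → 6
+2 pad (align 4)
@8: offset [12B, align 4] → 20
@20: n_entries [2B, align 2] → 22
+2 pad (align 4)
@24: mtime [4B, align 4] → 28
@28: size [4B, align 4] → 32
@32: inode [2B, align 2] → 34
@34: reserved [9B, align 1] → 43
@43: attrs [1B, align 1] → 44
size 44, align 4
— Frame2 —
@0: attrs [1B, align 1] → 1
+3 pad (align 4)
@4: offset [12B, align 4] → 16
@16: mtime [4B, align 4] → 20
@20: crc [1B, align 1] → 21
+1 pad (align 2)
@22: signature [2B, align 2] → 24
@24: blocks [2B, align 2] → 26
@26: reserved [9B, align 1] → 35
+1 pad (align 2)
@36: inode [2B, align 2] → 38
+2 pad (align 4)
@40: size [4B, align 4] → 44
@44: n_entries [2B, align 2] → 46
+2 tail pad (align 4)
size 48, align 4
44 − 48 = -4

-4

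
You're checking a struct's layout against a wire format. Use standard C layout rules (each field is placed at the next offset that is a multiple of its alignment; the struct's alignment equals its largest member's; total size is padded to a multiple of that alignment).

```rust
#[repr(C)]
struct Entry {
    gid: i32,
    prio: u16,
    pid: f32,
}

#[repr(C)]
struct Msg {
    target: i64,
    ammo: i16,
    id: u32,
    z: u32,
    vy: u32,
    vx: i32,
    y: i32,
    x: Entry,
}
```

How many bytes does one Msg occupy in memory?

48 bytes

Entry: 0..4  gid  (4B, 4-aligned); 4..6  prio  (2B, 2-aligned); 6..8  -- padding (2B); 8..12  pid  (4B, 4-aligned); sizeof = 12, alignof = 4
0..8  target  (8B, 8-aligned)
8..10  ammo  (2B, 2-aligned)
10..12  -- padding (2B)
12..16  id  (4B, 4-aligned)
16..20  z  (4B, 4-aligned)
20..24  vy  (4B, 4-aligned)
24..28  vx  (4B, 4-aligned)
28..32  y  (4B, 4-aligned)
32..44  x  (12B, 4-aligned)
44..48  -- tail padding (4B)
sizeof = 48, alignof = 8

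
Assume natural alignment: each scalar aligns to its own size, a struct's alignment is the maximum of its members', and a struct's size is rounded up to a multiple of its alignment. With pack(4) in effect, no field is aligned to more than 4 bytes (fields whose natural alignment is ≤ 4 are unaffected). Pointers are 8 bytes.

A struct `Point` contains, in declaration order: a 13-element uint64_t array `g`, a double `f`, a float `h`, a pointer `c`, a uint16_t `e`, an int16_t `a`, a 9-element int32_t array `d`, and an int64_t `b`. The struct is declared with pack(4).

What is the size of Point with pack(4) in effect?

0..104  g  (104B, 4-aligned)
104..112  f  (8B, 4-aligned)
112..116  h  (4B, 4-aligned)
116..124  c  (8B, 4-aligned)
124..126  e  (2B, 2-aligned)
126..128  a  (2B, 2-aligned)
128..164  d  (36B, 4-aligned)
164..172  b  (8B, 4-aligned)
sizeof = 172, alignof = 4

172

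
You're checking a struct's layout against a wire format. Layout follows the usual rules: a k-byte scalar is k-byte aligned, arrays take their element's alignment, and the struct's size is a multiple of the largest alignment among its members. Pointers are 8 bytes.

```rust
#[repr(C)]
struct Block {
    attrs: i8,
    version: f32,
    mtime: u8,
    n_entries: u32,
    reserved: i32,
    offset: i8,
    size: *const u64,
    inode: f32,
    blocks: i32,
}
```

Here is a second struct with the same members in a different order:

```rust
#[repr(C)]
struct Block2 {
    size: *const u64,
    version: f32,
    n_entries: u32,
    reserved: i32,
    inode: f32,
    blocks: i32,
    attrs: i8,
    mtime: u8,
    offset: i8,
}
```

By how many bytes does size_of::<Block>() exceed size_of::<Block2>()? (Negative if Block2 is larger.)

@0: attrs [1B, align 1] → 1
+3 pad (align 4)
@4: version [4B, align 4] → 8
@8: mtime [1B, align 1] → 9
+3 pad (align 4)
@12: n_entries [4B, align 4] → 16
@16: reserved [4B, align 4] → 20
@20: offset [1B, align 1] → 21
+3 pad (align 8)
@24: size [8B, align 8] → 32
@32: inode [4B, align 4] → 36
@36: blocks [4B, align 4] → 40
size 40, align 8
— Block2 —
@0: size [8B, align 8] → 8
@8: version [4B, align 4] → 12
@12: n_entries [4B, align 4] → 16
@16: reserved [4B, align 4] → 20
@20: inode [4B, align 4] → 24
@24: blocks [4B, align 4] → 28
@28: attrs [1B, align 1] → 29
@29: mtime [1B, align 1] → 30
@30: offset [1B, align 1] → 31
+1 tail pad (align 8)
size 32, align 8
40 − 32 = 8

8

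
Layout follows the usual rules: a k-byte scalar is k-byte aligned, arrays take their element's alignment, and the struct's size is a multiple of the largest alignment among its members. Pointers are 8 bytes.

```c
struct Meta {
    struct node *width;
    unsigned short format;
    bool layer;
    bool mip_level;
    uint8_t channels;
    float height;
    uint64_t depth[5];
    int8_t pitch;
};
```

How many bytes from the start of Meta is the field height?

@0: width [8B, align 8] → 8
@8: format [2B, align 2] → 10
@10: layer [1B, align 1] → 11
@11: mip_level [1B, align 1] → 12
@12: channels [1B, align 1] → 13
+3 pad (align 4)
@16: height [4B, align 4] → 20

16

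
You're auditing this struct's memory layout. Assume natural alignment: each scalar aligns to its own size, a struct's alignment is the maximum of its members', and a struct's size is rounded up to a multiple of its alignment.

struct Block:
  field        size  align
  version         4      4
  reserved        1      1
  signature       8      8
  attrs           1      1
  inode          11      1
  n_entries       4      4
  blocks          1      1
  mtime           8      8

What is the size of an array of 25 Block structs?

1200

0..4  version  (4B, 4-aligned)
4..5  reserved  (1B, 1-aligned)
5..8  -- padding (3B)
8..16  signature  (8B, 8-aligned)
16..17  attrs  (1B, 1-aligned)
17..28  inode  (11B, 1-aligned)
28..32  n_entries  (4B, 4-aligned)
32..33  blocks  (1B, 1-aligned)
33..40  -- padding (7B)
40..48  mtime  (8B, 8-aligned)
sizeof = 48, alignof = 8
array of 25: 25 × 48 = 1200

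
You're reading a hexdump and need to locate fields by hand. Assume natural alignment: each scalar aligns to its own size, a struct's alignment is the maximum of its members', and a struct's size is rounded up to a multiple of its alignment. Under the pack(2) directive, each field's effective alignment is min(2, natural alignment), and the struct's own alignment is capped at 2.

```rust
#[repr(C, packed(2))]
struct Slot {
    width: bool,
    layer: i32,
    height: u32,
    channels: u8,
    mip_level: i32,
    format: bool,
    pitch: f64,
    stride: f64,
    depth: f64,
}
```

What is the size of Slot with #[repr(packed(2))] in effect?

width at 0 (size 1, align 1) → ends 1
pad 1 to align 2 for layer
layer at 2 (size 4, align 2) → ends 6
height at 6 (size 4, align 2) → ends 10
channels at 10 (size 1, align 1) → ends 11
pad 1 to align 2 for mip_level
mip_level at 12 (size 4, align 2) → ends 16
format at 16 (size 1, align 1) → ends 17
pad 1 to align 2 for pitch
pitch at 18 (size 8, align 2) → ends 26
stride at 26 (size 8, align 2) → ends 34
depth at 34 (size 8, align 2) → ends 42
total 42 bytes, alignment 2

42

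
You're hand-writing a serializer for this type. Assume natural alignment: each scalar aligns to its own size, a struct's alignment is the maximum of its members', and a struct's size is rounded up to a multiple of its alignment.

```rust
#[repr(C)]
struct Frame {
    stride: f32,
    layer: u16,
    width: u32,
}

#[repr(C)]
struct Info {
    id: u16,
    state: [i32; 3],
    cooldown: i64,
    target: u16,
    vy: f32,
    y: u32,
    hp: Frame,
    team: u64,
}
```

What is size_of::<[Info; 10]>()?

560

Frame: stride at 0 (size 4, align 4) → ends 4; layer at 4 (size 2, align 2) → ends 6; pad 2 to align 4 for width; width at 8 (size 4, align 4) → ends 12; total 12 bytes, alignment 4
id at 0 (size 2, align 2) → ends 2
pad 2 to align 4 for state
state at 4 (size 12, align 4) → ends 16
cooldown at 16 (size 8, align 8) → ends 24
target at 24 (size 2, align 2) → ends 26
pad 2 to align 4 for vy
vy at 28 (size 4, align 4) → ends 32
y at 32 (size 4, align 4) → ends 36
hp at 36 (size 12, align 4) → ends 48
team at 48 (size 8, align 8) → ends 56
total 56 bytes, alignment 8
array of 10: 10 × 56 = 560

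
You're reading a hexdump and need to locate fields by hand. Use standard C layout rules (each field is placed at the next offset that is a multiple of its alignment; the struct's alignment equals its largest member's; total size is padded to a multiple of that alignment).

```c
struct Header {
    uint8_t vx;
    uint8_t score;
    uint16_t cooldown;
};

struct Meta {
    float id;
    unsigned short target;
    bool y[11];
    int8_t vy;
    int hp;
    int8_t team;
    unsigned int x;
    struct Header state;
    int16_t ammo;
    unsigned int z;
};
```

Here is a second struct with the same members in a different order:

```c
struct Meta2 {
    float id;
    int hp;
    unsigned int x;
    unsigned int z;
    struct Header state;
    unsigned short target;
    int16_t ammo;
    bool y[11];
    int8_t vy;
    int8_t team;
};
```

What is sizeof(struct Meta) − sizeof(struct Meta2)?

4

Header: vx at 0 (size 1, align 1) → ends 1; score at 1 (size 1, align 1) → ends 2; cooldown at 2 (size 2, align 2) → ends 4; total 4 bytes, alignment 2
id at 0 (size 4, align 4) → ends 4
target at 4 (size 2, align 2) → ends 6
y at 6 (size 11, align 1) → ends 17
vy at 17 (size 1, align 1) → ends 18
pad 2 to align 4 for hp
hp at 20 (size 4, align 4) → ends 24
team at 24 (size 1, align 1) → ends 25
pad 3 to align 4 for x
x at 28 (size 4, align 4) → ends 32
state at 32 (size 4, align 2) → ends 36
ammo at 36 (size 2, align 2) → ends 38
pad 2 to align 4 for z
z at 40 (size 4, align 4) → ends 44
total 44 bytes, alignment 4
— Meta2 —
id at 0 (size 4, align 4) → ends 4
hp at 4 (size 4, align 4) → ends 8
x at 8 (size 4, align 4) → ends 12
z at 12 (size 4, align 4) → ends 16
state at 16 (size 4, align 2) → ends 20
target at 20 (size 2, align 2) → ends 22
ammo at 22 (size 2, align 2) → ends 24
y at 24 (size 11, align 1) → ends 35
vy at 35 (size 1, align 1) → ends 36
team at 36 (size 1, align 1) → ends 37
tail pad 3 to reach multiple of 4
total 40 bytes, alignment 4
44 − 40 = 4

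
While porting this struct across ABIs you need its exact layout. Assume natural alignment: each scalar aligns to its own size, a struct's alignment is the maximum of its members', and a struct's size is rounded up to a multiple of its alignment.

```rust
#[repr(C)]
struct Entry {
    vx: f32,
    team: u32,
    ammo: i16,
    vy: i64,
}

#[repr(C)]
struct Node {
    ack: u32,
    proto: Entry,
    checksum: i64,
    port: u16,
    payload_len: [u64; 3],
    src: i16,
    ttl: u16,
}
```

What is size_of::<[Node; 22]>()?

1760

Entry: 0..4  vx  (4B, 4-aligned); 4..8  team  (4B, 4-aligned); 8..10  ammo  (2B, 2-aligned); 10..16  -- padding (6B); 16..24  vy  (8B, 8-aligned); sizeof = 24, alignof = 8
0..4  ack  (4B, 4-aligned)
4..8  -- padding (4B)
8..32  proto  (24B, 8-aligned)
32..40  checksum  (8B, 8-aligned)
40..42  port  (2B, 2-aligned)
42..48  -- padding (6B)
48..72  payload_len  (24B, 8-aligned)
72..74  src  (2B, 2-aligned)
74..76  ttl  (2B, 2-aligned)
76..80  -- tail padding (4B)
sizeof = 80, alignof = 8
array of 22: 22 × 80 = 1760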